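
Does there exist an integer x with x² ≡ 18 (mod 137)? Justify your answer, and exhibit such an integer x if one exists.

x = 93

x = 93 works: 93² = 8649, and 8649 − 18 = 8631 = 63·137.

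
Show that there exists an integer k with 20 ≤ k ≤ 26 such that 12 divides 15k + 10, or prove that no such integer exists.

The values of 15k + 10 for k = 20, 21, …, 26 are 310, 325, 340, 355, 370, 385, 400; reduced mod 12 these are 10, 1, 4, 7, 10, 1, 4.
None is 0, so 12 never divides 15k + 10 on this range.

There is no such integer k in that range.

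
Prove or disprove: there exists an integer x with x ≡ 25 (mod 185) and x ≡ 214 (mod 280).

No, no such integer exists.

gcd(185, 280) = 5. If x ≡ 25 (mod 185) and x ≡ 214 (mod 280), then x ≡ 25 (mod 5) and x ≡ 214 (mod 5).
However 25 ≡ 0 and 214 ≡ 4 (mod 5), and 0 ≠ 4.
Hence the system has no solution.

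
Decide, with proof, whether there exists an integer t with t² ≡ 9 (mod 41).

t = 3

Take t = 3. Then 3² = 9, and since 0 ≤ 9 < 41 this is already reduced: 3² ≡ 9 (mod 41).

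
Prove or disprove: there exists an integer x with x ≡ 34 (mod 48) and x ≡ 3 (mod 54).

No such integer exists.

Reduce both congruences modulo 6, which divides 48 and 54: they say x ≡ 34 (mod 6) and x ≡ 3 (mod 6).
These are incompatible: 34 − 3 = 31 is not divisible by 6.
Therefore no such x exists.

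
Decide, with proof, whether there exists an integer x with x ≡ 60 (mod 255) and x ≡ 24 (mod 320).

No such integer exists.

gcd(255, 320) = 5. If x ≡ 60 (mod 255) and x ≡ 24 (mod 320), then x ≡ 60 (mod 5) and x ≡ 24 (mod 5).
However 60 ≡ 0 and 24 ≡ 4 (mod 5), and 0 ≠ 4.
Hence the system has no solution.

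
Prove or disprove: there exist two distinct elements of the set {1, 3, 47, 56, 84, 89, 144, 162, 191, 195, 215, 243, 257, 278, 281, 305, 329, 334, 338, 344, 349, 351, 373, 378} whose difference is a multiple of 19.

Reduce each element mod 19: 1↦1, 3↦3, 47↦9, 56↦18, 84↦8, 89↦13, 144↦11, 162↦10, 191↦1, 195↦5, 215↦6, 243↦15, 257↦10, 278↦12, 281↦15, 305↦1, 329↦6, 334↦11, 338↦15, 344↦2, 349↦7, 351↦9, 373↦12, 378↦17. The residue 1 repeats (at 1 and 191), and 191 − 1 = 190 = 10·19.

The pair (1, 191) works.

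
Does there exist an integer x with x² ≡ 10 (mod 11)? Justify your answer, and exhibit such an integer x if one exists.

No, no such integer exists.

Squares mod 11 repeat after x = 5 (as (−x)² = x²); for x = 0..5 they are 0, 1, 4, 9, 5, 3.
So the quadratic residues mod 11 are {0, 1, 3, 4, 5, 9}, and 10 is not among them.
Therefore x² ≡ 10 (mod 11) has no solution.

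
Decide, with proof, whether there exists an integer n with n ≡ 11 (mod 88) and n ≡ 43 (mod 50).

gcd(88, 50) = 2. A simultaneous solution exists iff 11 ≡ 43 (mod 2); here 11 mod 2 = 1 = 43 mod 2, so it does.
Put n = 11 + 88t, so we need 88t ≡ 32 (mod 50), equivalently (divide by 2) 44t ≡ 16 (mod 25).
44 ≡ 19 (mod 25), so this reads 19t ≡ 16 (mod 25). Since 19·4 = 76 = 3·25 + 1, the inverse of 19 mod 25 is 4.
Therefore t ≡ 4·16 = 64 ≡ 14 (mod 25).
Then n = 11 + 88·14 = 1243.
Indeed 1243 ≡ 11 (mod 88) and 1243 ≡ 43 (mod 50).

n = 1243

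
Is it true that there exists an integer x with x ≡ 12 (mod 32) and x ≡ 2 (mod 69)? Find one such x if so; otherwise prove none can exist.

The moduli 32 and 69 are coprime, so by the Chinese Remainder Theorem a unique solution modulo 2208 exists.
Any solution of the first congruence is x = 12 + 32t; substituting into the second, 32t ≡ 2 − 12 ≡ 59 (mod 69).
Note 32·41 = 1312 ≡ 1 (mod 69) (as 1312 − 1 = 19·69), so 32⁻¹ ≡ 41.
Multiplying by 41: t ≡ 41·59 = 2419 ≡ 4 (mod 69).
Taking t = 4 gives x = 12 + 32·4 = 140.
Verify: 140 = 4·32 + 12 and 140 = 2·69 + 2. ✓

x = 140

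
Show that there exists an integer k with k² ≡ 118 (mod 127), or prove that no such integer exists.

No such integer exists.

Apply Euler's criterion with the prime 127: 118 is a quadratic residue iff 118^63 ≡ 1 (mod 127), and a non-residue iff it is ≡ −1.
Squaring successively (mod 127): 118^2 = 13924 ≡ 81; 118^4 ≡ 81² = 6561 ≡ 84; 118^8 ≡ 84² = 7056 ≡ 71; 118^16 ≡ 71² = 5041 ≡ 88; 118^32 ≡ 88² = 7744 ≡ 124.
Since 63 = 32 + 16 + 8 + 4 + 2 + 1, 118^63 ≡ 124 · 88 · 71 · 84 · 81 · 118; multiplying out mod 127: 124·88 = 10912 ≡ 117, then 117·71 = 8307 ≡ 52, then 52·84 = 4368 ≡ 50, then 50·81 = 4050 ≡ 113, then 113·118 = 13334 ≡ 126. Thus 118^63 ≡ 126 ≡ −1 (mod 127).
By Euler's criterion 118 is a quadratic non-residue mod 127: no k satisfies k² ≡ 118 (mod 127).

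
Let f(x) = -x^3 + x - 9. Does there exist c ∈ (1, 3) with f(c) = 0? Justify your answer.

f(1) = -9 and f(3) = -33, both negative, so a sign-change argument is unavailable; we show f keeps this sign on the whole interval.
Substitute x = 1 + u, where 0 < u < 2 on the interval. Expanding, f(1 + u) = -u^3 - 3u^2 - 2u - 9.
All 4 nonzero coefficients of this polynomial in u are negative; hence for u > 0 the value is a sum of negative terms (the constant -9 among them).
So f is strictly negative on (1, 3); no root exists in the interval.

f has no root in that interval.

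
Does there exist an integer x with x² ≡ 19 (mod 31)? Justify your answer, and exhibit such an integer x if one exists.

x = 22 works: 22² = 484, and 484 − 19 = 465 = 15·31.

x = 22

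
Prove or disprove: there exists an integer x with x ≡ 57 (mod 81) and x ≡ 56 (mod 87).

No such integer exists.

Reduce both congruences modulo 3, which divides 81 and 87: they say x ≡ 57 (mod 3) and x ≡ 56 (mod 3).
However 57 ≡ 0 and 56 ≡ 2 (mod 3), and 0 ≠ 2.
Hence the system has no solution.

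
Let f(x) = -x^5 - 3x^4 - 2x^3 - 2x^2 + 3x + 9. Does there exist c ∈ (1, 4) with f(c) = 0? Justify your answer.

f(1) = 4 and f(4) = -1931, which have opposite signs.
f is continuous everywhere (it is a polynomial), in particular on [1, 4].
The Intermediate Value Theorem then guarantees some c ∈ (1, 4) with f(c) = 0.

Yes, f has a root in the interval.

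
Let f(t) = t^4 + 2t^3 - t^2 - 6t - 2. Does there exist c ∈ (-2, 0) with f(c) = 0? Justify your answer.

f(-2) = 6 and f(0) = -2, which have opposite signs.
As a polynomial, f is continuous on every closed interval.
By the Intermediate Value Theorem f must vanish at some point of (-2, 0).

Yes, such a c exists.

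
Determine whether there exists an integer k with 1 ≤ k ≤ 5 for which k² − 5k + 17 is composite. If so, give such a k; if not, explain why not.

There is no such integer k in that range.

The values for k = 1, 2, …, 5 are 13, 11, 11, 13, 17, and each of these is prime.
So no value in the range makes the expression composite.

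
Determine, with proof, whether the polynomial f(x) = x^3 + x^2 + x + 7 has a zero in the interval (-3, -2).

Such a root exists.

f(-3) = -14 and f(-2) = 1, which have opposite signs.
Since f is a polynomial it is continuous on [-3, -2].
By the Intermediate Value Theorem, f takes the value 0 somewhere in the open interval.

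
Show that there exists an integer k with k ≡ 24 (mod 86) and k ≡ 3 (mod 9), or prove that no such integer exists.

k = 282

Since 86 and 9 share no common factor, CRT says the pair of congruences has a solution (unique mod 774).
Any solution of the first congruence is k = 24 + 86t; substituting into the second, 86t ≡ 3 − 24 ≡ 6 (mod 9).
86 ≡ 5 (mod 9), so this reads 5t ≡ 6 (mod 9). Note 5·2 = 10 ≡ 1 (mod 9) (as 10 − 1 = 1·9), so 5⁻¹ ≡ 2.
Therefore t ≡ 2·6 = 12 ≡ 3 (mod 9).
Taking t = 3 gives k = 24 + 86·3 = 282.
Check: 282 mod 86 = 24, 282 mod 9 = 3. ✓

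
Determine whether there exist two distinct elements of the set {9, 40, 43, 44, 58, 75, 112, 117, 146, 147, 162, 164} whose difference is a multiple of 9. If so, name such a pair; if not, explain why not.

9 mod 9 = 0 and 117 mod 9 = 0, so 117 − 9 = 108 = 12·9.

The pair (9, 117) works.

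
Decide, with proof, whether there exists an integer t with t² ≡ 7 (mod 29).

t = 23

Take t = 23. Then 23² = 529 = 18·29 + 7, so 23² ≡ 7 (mod 29).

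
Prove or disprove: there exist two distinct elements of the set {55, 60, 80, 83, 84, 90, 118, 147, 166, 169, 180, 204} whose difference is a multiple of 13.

Reduce each element modulo 13: 55↦3, 60↦8, 80↦2, 83↦5, 84↦6, 90↦12, 118↦1, 147↦4, 166↦10, 169↦0, 180↦11, 204↦9.
No residue repeats among the 12 elements, so no pair has difference ≡ 0 (mod 13).

There is no such pair.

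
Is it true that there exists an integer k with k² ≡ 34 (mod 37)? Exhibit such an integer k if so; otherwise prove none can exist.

k = 21

k = 21 works: 21² = 441, and 441 − 34 = 407 = 11·37.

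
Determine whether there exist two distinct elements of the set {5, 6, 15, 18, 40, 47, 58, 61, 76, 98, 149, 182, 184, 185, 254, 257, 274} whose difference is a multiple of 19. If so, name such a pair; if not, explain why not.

There is no such pair.

Reduce each element modulo 19: 5↦5, 6↦6, 15↦15, 18↦18, 40↦2, 47↦9, 58↦1, 61↦4, 76↦0, 98↦3, 149↦16, 182↦11, 184↦13, 185↦14, 254↦7, 257↦10, 274↦8.
These 17 residues are pairwise different, hence no difference of two elements is divisible by 19.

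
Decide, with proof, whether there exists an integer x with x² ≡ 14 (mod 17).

There is no such integer.

Since (17 − x)² ≡ x² (mod 17), it suffices to square x = 0, 1, …, 8: the residues are 0, 1, 4, 9, 16, 8, 2, 15, 13.
So the quadratic residues mod 17 are {0, 1, 2, 4, 8, 9, 13, 15, 16}, and 14 is not among them.
Therefore x² ≡ 14 (mod 17) has no solution.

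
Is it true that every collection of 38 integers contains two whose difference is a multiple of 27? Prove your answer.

Each integer lies in one of the 27 residue classes modulo 27.
Placing 38 integers into 27 classes, some class receives at least two — say a and b.
Their difference a − b is then a multiple of 27.

Yes, this is always true.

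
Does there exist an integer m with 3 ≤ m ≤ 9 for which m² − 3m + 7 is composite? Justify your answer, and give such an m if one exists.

m = 7

At m = 7: 7² − 3·7 + 7 = 35 = 5·7, which is composite.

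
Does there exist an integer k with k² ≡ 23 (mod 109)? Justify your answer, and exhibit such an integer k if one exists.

Apply Euler's criterion with the prime 109: 23 is a quadratic residue iff 23^54 ≡ 1 (mod 109), and a non-residue iff it is ≡ −1.
Repeated squaring mod 109: 23^2 = 529 ≡ 93; 23^4 ≡ 93² = 8649 ≡ 38; 23^8 ≡ 38² = 1444 ≡ 27; 23^16 ≡ 27² = 729 ≡ 75; 23^32 ≡ 75² = 5625 ≡ 66.
Since 54 = 32 + 16 + 4 + 2, 23^54 ≡ 66 · 75 · 38 · 93; multiplying out mod 109: 66·75 = 4950 ≡ 45, then 45·38 = 1710 ≡ 75, then 75·93 = 6975 ≡ 108. Thus 23^54 ≡ 108 ≡ −1 (mod 109).
By Euler's criterion 23 is a quadratic non-residue mod 109: no k satisfies k² ≡ 23 (mod 109).

There is no such integer.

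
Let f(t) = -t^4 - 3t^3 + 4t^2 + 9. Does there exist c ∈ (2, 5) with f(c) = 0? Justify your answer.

f has no root in that interval.

The endpoint values f(2) = -15 and f(5) = -891 are both negative. Claim: f(t) < 0 for every t in (2, 5).
Substitute t = 2 + u, where 0 < u < 3 on the interval. Expanding, f(2 + u) = -u^4 - 11u^3 - 38u^2 - 52u - 15.
The nonzero coefficients here are all negative, so for u > 0 every term is negative (or zero), and the constant term -15 is strictly negative.
Therefore f(t) < 0 throughout (2, 5), and f has no zero there.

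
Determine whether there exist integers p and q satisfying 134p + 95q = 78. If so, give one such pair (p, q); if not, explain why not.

Since gcd(134, 95) = 1, every integer is an integer combination of 134 and 95.
Run the Euclidean algorithm on 134 and 95: 134 = 1·95 + 39, 95 = 2·39 + 17, 39 = 2·17 + 5, 17 = 3·5 + 2, 5 = 2·2 + 1, 2 = 2·1 + 0.
Unwinding: 1 = 5 − 2·2 = 5 − 2·(17 − 3·5) = −2·17 + 7·5 = −2·17 + 7·(39 − 2·17) = 7·39 − 16·17 = 7·39 − 16·(95 − 2·39) = −16·95 + 39·39 = −16·95 + 39·(134 − 1·95) = 39·134 − 55·95, i.e. 134·39 + 95·(-55) = 1.
Times 78: 134·3042 + 95·(-4290) = 78, so (3042, -4290) solves it.
The general solution is p = 3042 + 95k, q = -4290 − 134k; taking k = -32 gives the smaller pair p = 2, q = -2.
Check: 134·2 + 95·(-2) = 268 − 190 = 78. ✓

p = 2, q = -2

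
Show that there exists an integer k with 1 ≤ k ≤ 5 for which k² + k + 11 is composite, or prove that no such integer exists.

The values for k = 1, 2, …, 5 are 13, 17, 23, 31, 41, and each of these is prime.
So no value in the range makes the expression composite.

There is no such integer k in that range.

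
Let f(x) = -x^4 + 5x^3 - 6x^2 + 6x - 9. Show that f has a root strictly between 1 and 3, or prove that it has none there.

Yes, f has a root in the interval.

f(1) = -5 and f(3) = 9, which have opposite signs.
f is continuous everywhere (it is a polynomial), in particular on [1, 3].
By the Intermediate Value Theorem f must vanish at some point of (1, 3).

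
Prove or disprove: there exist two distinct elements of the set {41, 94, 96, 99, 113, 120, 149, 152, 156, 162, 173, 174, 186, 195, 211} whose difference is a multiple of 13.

Reduce each element mod 13: 41↦2, 94↦3, 96↦5, 99↦8, 113↦9, 120↦3, 149↦6, 152↦9, 156↦0, 162↦6, 173↦4, 174↦5, 186↦4, 195↦0, 211↦3. The residue 3 repeats (at 94 and 120), and 120 − 94 = 26 = 2·13.

94 and 120 are such a pair.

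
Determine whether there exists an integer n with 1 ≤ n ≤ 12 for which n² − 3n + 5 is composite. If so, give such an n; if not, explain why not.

n = 5

At n = 5: 5² − 3·5 + 5 = 15 = 3·5, which is composite.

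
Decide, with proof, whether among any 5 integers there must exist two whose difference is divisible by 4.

Yes.

There are exactly 4 possible remainders on division by 4.
Since 5 > 4, two of the 5 integers must share a residue class by the pigeonhole principle; call them a and b.
Then a ≡ b (mod 4), i.e. 4 ∣ (a − b).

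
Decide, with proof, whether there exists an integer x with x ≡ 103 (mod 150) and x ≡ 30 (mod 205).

Reduce both congruences modulo 5, which divides 150 and 205: they say x ≡ 103 (mod 5) and x ≡ 30 (mod 5).
However 103 ≡ 3 and 30 ≡ 0 (mod 5), and 3 ≠ 0.
Therefore no such x exists.

No, no such integer exists.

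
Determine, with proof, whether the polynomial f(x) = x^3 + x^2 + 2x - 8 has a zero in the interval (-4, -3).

No.

Evaluate at the endpoints: f(-4) = -64, f(-3) = -32 — same sign (negative).
f'(x) = 3x^2 + 2x + 2 has discriminant 2² − 4·3·2 = -20 < 0, so f' has no real roots and is positive for every real x.
So f is strictly increasing; between -4 and -3 its values lie between f(-4) = -64 and f(-3) = -32, all negative. Therefore f has no root in (-4, -3).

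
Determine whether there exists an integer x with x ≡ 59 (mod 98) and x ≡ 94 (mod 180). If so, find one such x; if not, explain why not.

gcd(98, 180) = 2. If x ≡ 59 (mod 98) and x ≡ 94 (mod 180), then x ≡ 59 (mod 2) and x ≡ 94 (mod 2).
These are incompatible: 59 − 94 = -35 is not divisible by 2.
Therefore no such x exists.

No such integer exists.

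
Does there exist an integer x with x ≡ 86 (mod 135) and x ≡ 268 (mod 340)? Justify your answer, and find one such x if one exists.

No such integer exists.

gcd(135, 340) = 5. If x ≡ 86 (mod 135) and x ≡ 268 (mod 340), then x ≡ 86 (mod 5) and x ≡ 268 (mod 5).
However 86 ≡ 1 and 268 ≡ 3 (mod 5), and 1 ≠ 3.
So no integer satisfies both congruences.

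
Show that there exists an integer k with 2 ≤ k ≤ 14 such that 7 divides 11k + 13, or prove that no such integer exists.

k = 2

At k = 2 we get 11·2 + 13 = 35, and 35 = 7·5.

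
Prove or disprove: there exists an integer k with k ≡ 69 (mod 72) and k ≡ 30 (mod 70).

Both moduli are multiples of 2 = gcd(72, 70), so any solution would satisfy k ≡ 69 and k ≡ 30 modulo 2 simultaneously.
These are incompatible: 69 − 30 = 39 is not divisible by 2.
Therefore no such k exists.

There is no such integer.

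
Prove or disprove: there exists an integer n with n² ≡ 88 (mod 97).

n = 31

n = 31 works: 31² = 961, and 961 − 88 = 873 = 9·97.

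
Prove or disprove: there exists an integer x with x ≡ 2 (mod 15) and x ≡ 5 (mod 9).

x = 32

gcd(15, 9) = 3. A simultaneous solution exists iff 2 ≡ 5 (mod 3); here 2 mod 3 = 2 = 5 mod 3, so it does.
The integers ≡ 2 (mod 15) are 2, 17, 32, …; their remainders mod 9 are 2, 8, 5, so x = 32 is the first that is ≡ 5 (mod 9).
Indeed 32 ≡ 2 (mod 15) and 32 ≡ 5 (mod 9).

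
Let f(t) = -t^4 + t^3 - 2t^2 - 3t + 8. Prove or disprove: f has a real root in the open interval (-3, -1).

Such a root exists.

f(-3) = -109 and f(-1) = 7, which have opposite signs.
Since f is a polynomial it is continuous on [-3, -1].
By the Intermediate Value Theorem, f takes the value 0 somewhere in the open interval.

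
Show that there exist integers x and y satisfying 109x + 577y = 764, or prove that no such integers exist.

Since gcd(109, 577) = 1, every integer is an integer combination of 109 and 577.
Dividing repeatedly: 577 = 5·109 + 32, 109 = 3·32 + 13, 32 = 2·13 + 6, 13 = 2·6 + 1, 6 = 6·1 + 0.
Working back up the chain: 1 = 13 − 2·6 = 13 − 2·(32 − 2·13) = −2·32 + 5·13 = −2·32 + 5·(109 − 3·32) = 5·109 − 17·32 = 5·109 − 17·(577 − 5·109) = −17·577 + 90·109. So 109·90 + 577·(-17) = 1.
Scaling by 764 gives the particular solution (x, y) = (68760, -12988).
Subtracting 119·577 from x and adding 119·109 to y gives the tidier solution (97, -17).
Check: 109·97 + 577·(-17) = 10573 − 9809 = 764. ✓

x = 97, y = -17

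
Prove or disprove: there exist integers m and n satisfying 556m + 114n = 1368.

Since gcd(556, 114) = 2 and 1368 = 2·684, Bézout's identity guarantees a solution.
Dividing through by 2 reduces the equation to 278m + 57n = 684.
Dividing repeatedly: 278 = 4·57 + 50, 57 = 1·50 + 7, 50 = 7·7 + 1, 7 = 7·1 + 0.
Back-substituting, 1 = 50 − 7·7 = 50 − 7·(57 − 1·50) = −7·57 + 8·50 = −7·57 + 8·(278 − 4·57) = 8·278 − 39·57; that is, 278·8 + 57·(-39) = 1.
Scaling by 684 gives the particular solution (m, n) = (5472, -26676).
The general solution is m = 5472 + 57k, n = -26676 − 278k; taking k = -96 gives the smaller pair m = 0, n = 12.
Check: 556·0 + 114·12 = 0 + 1368 = 1368. ✓

m = 0, n = 12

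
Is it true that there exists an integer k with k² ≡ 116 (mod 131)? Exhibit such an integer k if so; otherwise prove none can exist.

No, no such integer exists.

131 is prime, so by Euler's criterion 116 is a square mod 131 iff 116^((131−1)/2) = 116^65 ≡ 1 (mod 131).
Repeated squaring mod 131: 116^2 = 13456 ≡ 94; 116^4 ≡ 94² = 8836 ≡ 59; 116^8 ≡ 59² = 3481 ≡ 75; 116^16 ≡ 75² = 5625 ≡ 123; 116^32 ≡ 123² = 15129 ≡ 64; 116^64 ≡ 64² = 4096 ≡ 35.
Since 65 = 64 + 1, 116^65 ≡ 35 · 116; multiplying out mod 131: 35·116 = 4060 ≡ 130. Thus 116^65 ≡ 130 ≡ −1 (mod 131).
By Euler's criterion 116 is a quadratic non-residue mod 131: no k satisfies k² ≡ 116 (mod 131).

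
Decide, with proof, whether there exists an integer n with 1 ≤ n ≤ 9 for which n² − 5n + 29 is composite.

n = 6

At n = 6: 6² − 5·6 + 29 = 35 = 5·7, which is composite.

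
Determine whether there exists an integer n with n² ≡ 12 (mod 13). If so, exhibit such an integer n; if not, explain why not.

n = 5 works: 5² = 25, and 25 − 12 = 13 = 1·13.

n = 5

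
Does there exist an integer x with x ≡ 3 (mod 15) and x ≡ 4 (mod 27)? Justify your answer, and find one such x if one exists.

No, no such integer exists.

gcd(15, 27) = 3. If x ≡ 3 (mod 15) and x ≡ 4 (mod 27), then x ≡ 3 (mod 3) and x ≡ 4 (mod 3).
However 3 ≡ 0 and 4 ≡ 1 (mod 3), and 0 ≠ 1.
Therefore no such x exists.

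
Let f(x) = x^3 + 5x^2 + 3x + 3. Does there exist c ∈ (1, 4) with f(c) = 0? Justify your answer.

No such root exists.

f(1) = 12 and f(4) = 159, both positive, so a sign-change argument is unavailable; we show f keeps this sign on the whole interval.
Substitute x = 1 + u, where 0 < u < 3 on the interval. Expanding, f(1 + u) = u^3 + 8u^2 + 16u + 12.
All 4 nonzero coefficients of this polynomial in u are positive; hence for u > 0 the value is a sum of positive terms (the constant 12 among them).
Therefore f(x) > 0 throughout (1, 4), and f has no zero there.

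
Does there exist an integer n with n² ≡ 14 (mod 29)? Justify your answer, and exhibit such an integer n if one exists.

There is no such integer.

29 is prime, so by Euler's criterion 14 is a square mod 29 iff 14^((29−1)/2) = 14^14 ≡ 1 (mod 29).
Squaring successively (mod 29): 14^2 = 196 ≡ 22; 14^4 ≡ 22² = 484 ≡ 20; 14^8 ≡ 20² = 400 ≡ 23.
Since 14 = 8 + 4 + 2, 14^14 ≡ 23 · 20 · 22; multiplying out mod 29: 23·20 = 460 ≡ 25, then 25·22 = 550 ≡ 28. Thus 14^14 ≡ 28 ≡ −1 (mod 29).
The value −1 means 14 is a non-residue modulo 29, so n² ≡ 14 (mod 29) is impossible.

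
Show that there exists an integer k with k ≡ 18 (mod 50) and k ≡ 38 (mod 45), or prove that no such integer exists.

The moduli are not coprime: gcd(50, 45) = 5. Compatibility requires 5 ∣ (38 − 18) = 20, which holds, so solutions exist.
The integers ≡ 18 (mod 50) are 18, 68, 118, 168, 218, …; their remainders mod 45 are 18, 23, 28, 33, 38, so k = 218 is the first that is ≡ 38 (mod 45).
Verify: 218 = 4·50 + 18 and 218 = 4·45 + 38. ✓

k = 218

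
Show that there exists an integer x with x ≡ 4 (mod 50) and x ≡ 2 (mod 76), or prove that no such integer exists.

gcd(50, 76) = 2. A simultaneous solution exists iff 4 ≡ 2 (mod 2); here 4 mod 2 = 0 = 2 mod 2, so it does.
Step through x = 4, 4 + 50, 4 + 2·50, …: the values 4, 54, 104, 154 reduce mod 76 to 4, 54, 28, 2. The value 154 hits 2.
Verify: 154 = 3·50 + 4 and 154 = 2·76 + 2. ✓

x = 154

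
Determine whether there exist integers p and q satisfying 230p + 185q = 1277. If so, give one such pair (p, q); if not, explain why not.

No, no such integers exist.

gcd(230, 185) = 5, so every integer of the form 230p + 185q is a multiple of 5.
But 1277 = 5·255 + 2, so 5 ∤ 1277.
Therefore 230p + 185q = 1277 has no solution in integers.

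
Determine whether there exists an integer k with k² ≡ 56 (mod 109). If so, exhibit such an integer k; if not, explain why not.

No such integer exists.

109 is prime, so by Euler's criterion 56 is a square mod 109 iff 56^((109−1)/2) = 56^54 ≡ 1 (mod 109).
Squaring successively (mod 109): 56^2 = 3136 ≡ 84; 56^4 ≡ 84² = 7056 ≡ 80; 56^8 ≡ 80² = 6400 ≡ 78; 56^16 ≡ 78² = 6084 ≡ 89; 56^32 ≡ 89² = 7921 ≡ 73.
Since 54 = 32 + 16 + 4 + 2, 56^54 ≡ 73 · 89 · 80 · 84; multiplying out mod 109: 73·89 = 6497 ≡ 66, then 66·80 = 5280 ≡ 48, then 48·84 = 4032 ≡ 108. Thus 56^54 ≡ 108 ≡ −1 (mod 109).
By Euler's criterion 56 is a quadratic non-residue mod 109: no k satisfies k² ≡ 56 (mod 109).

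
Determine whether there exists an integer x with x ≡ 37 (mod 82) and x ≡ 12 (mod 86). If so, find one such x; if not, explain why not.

gcd(82, 86) = 2. If x ≡ 37 (mod 82) and x ≡ 12 (mod 86), then x ≡ 37 (mod 2) and x ≡ 12 (mod 2).
These are incompatible: 37 − 12 = 25 is not divisible by 2.
Therefore no such x exists.

There is no such integer.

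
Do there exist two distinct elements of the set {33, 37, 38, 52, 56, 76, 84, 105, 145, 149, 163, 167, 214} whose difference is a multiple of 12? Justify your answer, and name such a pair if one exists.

33 and 105 are such a pair.

33 mod 12 = 9 and 105 mod 12 = 9, so 105 − 33 = 72 = 6·12.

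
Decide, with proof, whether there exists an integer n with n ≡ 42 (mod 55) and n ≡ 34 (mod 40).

No such integer exists.

Both moduli are multiples of 5 = gcd(55, 40), so any solution would satisfy n ≡ 42 and n ≡ 34 modulo 5 simultaneously.
These are incompatible: 42 − 34 = 8 is not divisible by 5.
So no integer satisfies both congruences.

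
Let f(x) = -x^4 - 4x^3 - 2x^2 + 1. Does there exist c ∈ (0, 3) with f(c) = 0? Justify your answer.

f(0) = 1 and f(3) = -206, which have opposite signs.
f is continuous everywhere (it is a polynomial), in particular on [0, 3].
By the Intermediate Value Theorem f must vanish at some point of (0, 3).

Yes, such a c exists.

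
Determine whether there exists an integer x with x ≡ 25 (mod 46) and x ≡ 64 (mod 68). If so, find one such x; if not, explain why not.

No such integer exists.

Reduce both congruences modulo 2, which divides 46 and 68: they say x ≡ 25 (mod 2) and x ≡ 64 (mod 2).
However 25 ≡ 1 and 64 ≡ 0 (mod 2), and 1 ≠ 0.
So no integer satisfies both congruences.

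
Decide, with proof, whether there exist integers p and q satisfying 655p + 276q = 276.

p = 0, q = 1

655 and 276 are coprime, so 655p + 276q ranges over all of ℤ.
Run the Euclidean algorithm on 655 and 276: 655 = 2·276 + 103, 276 = 2·103 + 70, 103 = 1·70 + 33, 70 = 2·33 + 4, 33 = 8·4 + 1, 4 = 4·1 + 0.
Working back up the chain: 1 = 33 − 8·4 = 33 − 8·(70 − 2·33) = −8·70 + 17·33 = −8·70 + 17·(103 − 1·70) = 17·103 − 25·70 = 17·103 − 25·(276 − 2·103) = −25·276 + 67·103 = −25·276 + 67·(655 − 2·276) = 67·655 − 159·276. So 655·67 + 276·(-159) = 1.
Multiplying through by 276: p = 67·276 = 18492, q = (-159)·276 = -43884 is a solution.
The general solution is p = 18492 + 276k, q = -43884 − 655k; taking k = -67 gives the smaller pair p = 0, q = 1.
Indeed 655·0 + 276·1 = 0 + 276 = 276.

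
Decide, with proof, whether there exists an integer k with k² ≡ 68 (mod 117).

No, no such integer exists.

Since 3 ∣ 117, a solution of k² ≡ 68 (mod 117) would also satisfy k² ≡ 68 ≡ 2 (mod 3).
Since (3 − k)² ≡ k² (mod 3), it suffices to square k = 0, 1, …, 1: the residues are 0, 1.
So the quadratic residues mod 3 are {0, 1}, and 2 is not among them.
Hence no integer k has k² ≡ 68 (mod 117).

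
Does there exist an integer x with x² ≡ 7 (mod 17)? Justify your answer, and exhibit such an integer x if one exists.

No, no such integer exists.

Squares mod 17 repeat after x = 8 (as (−x)² = x²); for x = 0..8 they are 0, 1, 4, 9, 16, 8, 2, 15, 13.
So the quadratic residues mod 17 are {0, 1, 2, 4, 8, 9, 13, 15, 16}, and 7 is not among them.
Hence no integer x has x² ≡ 7 (mod 17).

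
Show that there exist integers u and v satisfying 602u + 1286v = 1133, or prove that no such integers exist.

Both 602 and 1286 are divisible by gcd(602, 1286) = 2, hence so is any combination 602u + 1286v.
But 1133 is not a multiple of 2 (it leaves remainder 1).
So the equation is unsolvable over ℤ.

There are no such integers.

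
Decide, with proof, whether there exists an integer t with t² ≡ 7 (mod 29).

t = 6

t = 6 works: 6² = 36, and 36 − 7 = 29 = 1·29.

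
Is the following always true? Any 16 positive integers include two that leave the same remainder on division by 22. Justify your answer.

No, the set {72, 73, 74, 75, 76, 77, 78, 79, 80, 81, 82, 83, 84, 85, 86, 87} is a counterexample.

Consider the 16 integers 72, 73, …, 87. They lie in distinct residue classes modulo 22, since 16 ≤ 22.
Hence this collection has no pair with equal remainders mod 22, disproving the claim.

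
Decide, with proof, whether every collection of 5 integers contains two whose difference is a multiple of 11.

No, the set {24, 25, 26, 27, 28} is a counterexample.

Take the 5 consecutive integers 24, 25, …, 28: their residues mod 11 are all distinct because 5 ≤ 11.
No two share a residue, so no pair has difference divisible by 11; the claim fails for this set.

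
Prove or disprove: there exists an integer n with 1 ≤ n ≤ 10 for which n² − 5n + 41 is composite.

n = 10

At n = 10: 10² − 5·10 + 41 = 91 = 7·13, which is composite.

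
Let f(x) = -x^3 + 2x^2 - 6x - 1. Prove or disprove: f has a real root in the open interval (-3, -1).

f(-3) = 62 and f(-1) = 8, both positive.
f'(x) = -3x^2 + 4x - 6 has discriminant 4² − 4·(-3)·(-6) = -56 < 0, so f' has no real roots and is negative for every real x.
Hence f is strictly decreasing on ℝ, and in particular on [-3, -1]. A strictly monotone function with same-sign endpoint values stays positive on the whole interval, so f has no zero in (-3, -1).

No such root exists.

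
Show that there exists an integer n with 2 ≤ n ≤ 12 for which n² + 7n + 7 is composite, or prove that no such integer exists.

n = 2

At n = 2: 2² + 7·2 + 7 = 25 = 5·5, which is composite.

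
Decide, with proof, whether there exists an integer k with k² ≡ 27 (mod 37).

k = 29

Take k = 29. Then 29² = 841 = 22·37 + 27, so 29² ≡ 27 (mod 37).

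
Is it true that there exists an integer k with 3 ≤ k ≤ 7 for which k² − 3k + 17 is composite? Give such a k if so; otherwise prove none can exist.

k = 5

At k = 5: 5² − 3·5 + 17 = 27 = 3·9, which is composite.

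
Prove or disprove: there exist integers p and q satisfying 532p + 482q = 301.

gcd(532, 482) = 2, so every integer of the form 532p + 482q is a multiple of 2.
However 301 leaves remainder 1 on division by 2.
Hence no integers p, q satisfy the equation.

There are no such integers.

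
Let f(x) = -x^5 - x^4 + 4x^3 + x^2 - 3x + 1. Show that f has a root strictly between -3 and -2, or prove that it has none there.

f(-3) = 73 and f(-2) = -5, which have opposite signs.
As a polynomial, f is continuous on every closed interval.
By the Intermediate Value Theorem, f takes the value 0 somewhere in the open interval.

Such a root exists.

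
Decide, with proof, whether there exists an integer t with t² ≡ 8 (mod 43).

43 is prime, so by Euler's criterion 8 is a square mod 43 iff 8^((43−1)/2) = 8^21 ≡ 1 (mod 43).
Repeated squaring mod 43: 8^2 = 64 ≡ 21; 8^4 ≡ 21² = 441 ≡ 11; 8^8 ≡ 11² = 121 ≡ 35; 8^16 ≡ 35² = 1225 ≡ 21.
Since 21 = 16 + 4 + 1, 8^21 ≡ 21 · 11 · 8; multiplying out mod 43: 21·11 = 231 ≡ 16, then 16·8 = 128 ≡ 42. Thus 8^21 ≡ 42 ≡ −1 (mod 43).
By Euler's criterion 8 is a quadratic non-residue mod 43: no t satisfies t² ≡ 8 (mod 43).

No such integer exists.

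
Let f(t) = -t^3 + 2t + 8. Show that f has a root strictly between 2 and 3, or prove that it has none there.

f(2) = 4 and f(3) = -13, which have opposite signs.
As a polynomial, f is continuous on every closed interval.
By the Intermediate Value Theorem, f takes the value 0 somewhere in the open interval.

Yes, f has a root in the interval.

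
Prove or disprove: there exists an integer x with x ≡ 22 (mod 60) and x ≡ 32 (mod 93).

Both moduli are multiples of 3 = gcd(60, 93), so any solution would satisfy x ≡ 22 and x ≡ 32 modulo 3 simultaneously.
These are incompatible: 22 − 32 = -10 is not divisible by 3.
Therefore no such x exists.

There is no such integer.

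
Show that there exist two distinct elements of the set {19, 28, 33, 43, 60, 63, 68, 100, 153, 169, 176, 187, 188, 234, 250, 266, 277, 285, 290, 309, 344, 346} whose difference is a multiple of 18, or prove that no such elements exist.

28 and 100 are such a pair.

28 mod 18 = 10 and 100 mod 18 = 10, so 100 − 28 = 72 = 4·18.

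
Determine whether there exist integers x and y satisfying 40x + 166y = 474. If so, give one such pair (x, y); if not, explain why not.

x = 16, y = -1

Every value of 40x + 166y is a multiple of gcd(40, 166) = 2; since 2 ∣ 474, solutions exist.
Dividing through by 2 reduces the equation to 20x + 83y = 237.
Run the Euclidean algorithm on 83 and 20: 83 = 4·20 + 3, 20 = 6·3 + 2, 3 = 1·2 + 1, 2 = 2·1 + 0.
Back-substituting, 1 = 3 − 1·2 = 3 − (20 − 6·3) = −20 + 7·3 = −20 + 7·(83 − 4·20) = 7·83 − 29·20; that is, 20·(-29) + 83·7 = 1.
Times 237: 20·(-6873) + 83·1659 = 237, so (-6873, 1659) solves it.
The general solution is x = -6873 + 83k, y = 1659 − 20k; taking k = 83 gives the smaller pair x = 16, y = -1.
Check: 40·16 + 166·(-1) = 640 − 166 = 474. ✓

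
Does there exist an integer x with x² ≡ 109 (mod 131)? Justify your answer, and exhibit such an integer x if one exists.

x = 90 works: 90² = 8100, and 8100 − 109 = 7991 = 61·131.

x = 90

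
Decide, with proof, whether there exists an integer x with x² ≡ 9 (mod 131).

Take x = 3. Then 3² = 9, and since 0 ≤ 9 < 131 this is already reduced: 3² ≡ 9 (mod 131).

x = 3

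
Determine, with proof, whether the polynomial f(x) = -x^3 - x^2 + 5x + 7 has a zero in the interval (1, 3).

Such a root exists.

f(1) = 10 and f(3) = -14, which have opposite signs.
Since f is a polynomial it is continuous on [1, 3].
By the Intermediate Value Theorem, f takes the value 0 somewhere in the open interval.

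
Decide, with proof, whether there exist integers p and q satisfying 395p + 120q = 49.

There are no such integers.

Any value of 395p + 120q is a multiple of gcd(395, 120) = 5.
However 49 leaves remainder 4 on division by 5.
Therefore 395p + 120q = 49 has no solution in integers.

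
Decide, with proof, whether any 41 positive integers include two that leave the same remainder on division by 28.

Yes, this is always true.

Each integer lies in one of the 28 residue classes modulo 28.
Placing 41 integers into 28 classes, some class receives at least two — say a and b.
So a and b have equal remainders mod 28, which is exactly what was to be shown.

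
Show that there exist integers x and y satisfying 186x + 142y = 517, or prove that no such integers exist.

No such integers exist.

Any value of 186x + 142y is a multiple of gcd(186, 142) = 2.
However 517 leaves remainder 1 on division by 2.
Therefore 186x + 142y = 517 has no solution in integers.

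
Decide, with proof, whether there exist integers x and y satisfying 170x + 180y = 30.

x = 15, y = -14

Since gcd(170, 180) = 10 and 30 = 10·3, Bézout's identity guarantees a solution.
Dividing through by 10 reduces the equation to 17x + 18y = 3.
Euclidean algorithm: 18 = 1·17 + 1, 17 = 17·1 + 0.
Working back up the chain: 1 = 18 − 1·17. So 17·(-1) + 18·1 = 1.
Scaling by 3 gives the particular solution (x, y) = (-3, 3).
Adding 1·18 to x and subtracting 1·17 from y gives the tidier solution (15, -14).
Check: 170·15 + 180·(-14) = 2550 − 2520 = 30. ✓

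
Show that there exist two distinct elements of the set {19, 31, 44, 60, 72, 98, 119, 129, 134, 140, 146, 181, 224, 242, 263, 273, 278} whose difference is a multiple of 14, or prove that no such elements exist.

Yes: 31 and 129.

31 mod 14 = 3 and 129 mod 14 = 3, so 129 − 31 = 98 = 7·14.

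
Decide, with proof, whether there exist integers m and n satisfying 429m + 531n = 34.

There are no such integers.

Both 429 and 531 are divisible by gcd(429, 531) = 3, hence so is any combination 429m + 531n.
But 34 is not a multiple of 3 (it leaves remainder 1).
So the equation is unsolvable over ℤ.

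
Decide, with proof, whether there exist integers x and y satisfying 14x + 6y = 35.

No, no such integers exist.

gcd(14, 6) = 2, so every integer of the form 14x + 6y is a multiple of 2.
But 35 = 2·17 + 1, so 2 ∤ 35.
Hence no integers x, y satisfy the equation.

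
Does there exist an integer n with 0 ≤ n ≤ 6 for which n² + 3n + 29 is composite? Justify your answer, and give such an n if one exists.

n = 4

At n = 4: 4² + 3·4 + 29 = 57 = 3·19, which is composite.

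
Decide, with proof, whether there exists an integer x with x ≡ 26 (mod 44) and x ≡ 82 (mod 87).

gcd(44, 87) = 1, so the Chinese Remainder Theorem guarantees exactly one residue class mod 3828 satisfying both.
Write x = 26 + 44t and require 26 + 44t ≡ 82 (mod 87), i.e. 44t ≡ 56 (mod 87).
Invert 44 mod 87 by the Euclidean algorithm: 87 = 1·44 + 43, 44 = 1·43 + 1, 43 = 43·1 + 0; back-substituting, 1 = 44 − 1·43 = 44 − (87 − 1·44) = −87 + 2·44. Hence 44·2 ≡ 1, so 44⁻¹ ≡ 2 (mod 87).
Therefore t ≡ 2·56 = 112 ≡ 25 (mod 87).
With t = 25: x = 26 + 44·25 = 1126.
Indeed 1126 ≡ 26 (mod 44) and 1126 ≡ 82 (mod 87).

x = 1126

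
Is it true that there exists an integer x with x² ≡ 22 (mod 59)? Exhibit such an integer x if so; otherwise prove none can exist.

x = 9

Take x = 9. Then 9² = 81 = 1·59 + 22, so 9² ≡ 22 (mod 59).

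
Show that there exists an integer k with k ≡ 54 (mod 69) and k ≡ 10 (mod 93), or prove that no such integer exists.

No, no such integer exists.

Both moduli are multiples of 3 = gcd(69, 93), so any solution would satisfy k ≡ 54 and k ≡ 10 modulo 3 simultaneously.
However 54 ≡ 0 and 10 ≡ 1 (mod 3), and 0 ≠ 1.
Hence the system has no solution.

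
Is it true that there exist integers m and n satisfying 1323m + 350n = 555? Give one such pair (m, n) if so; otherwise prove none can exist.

No such integers exist.

Any value of 1323m + 350n is a multiple of gcd(1323, 350) = 7.
But 555 = 7·79 + 2, so 7 ∤ 555.
Hence no integers m, n satisfy the equation.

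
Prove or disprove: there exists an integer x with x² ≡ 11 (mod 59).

Apply Euler's criterion with the prime 59: 11 is a quadratic residue iff 11^29 ≡ 1 (mod 59), and a non-residue iff it is ≡ −1.
Squaring successively (mod 59): 11^2 = 121 ≡ 3; 11^4 ≡ 3² = 9 ≡ 9; 11^8 ≡ 9² = 81 ≡ 22; 11^16 ≡ 22² = 484 ≡ 12.
Since 29 = 16 + 8 + 4 + 1, 11^29 ≡ 12 · 22 · 9 · 11; multiplying out mod 59: 12·22 = 264 ≡ 28, then 28·9 = 252 ≡ 16, then 16·11 = 176 ≡ 58. Thus 11^29 ≡ 58 ≡ −1 (mod 59).
The value −1 means 11 is a non-residue modulo 59, so x² ≡ 11 (mod 59) is impossible.

There is no such integer.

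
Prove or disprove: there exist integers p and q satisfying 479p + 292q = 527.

p = 109, q = -177

479 and 292 are coprime, so 479p + 292q ranges over all of ℤ.
Dividing repeatedly: 479 = 1·292 + 187, 292 = 1·187 + 105, 187 = 1·105 + 82, 105 = 1·82 + 23, 82 = 3·23 + 13, 23 = 1·13 + 10, 13 = 1·10 + 3, 10 = 3·3 + 1, 3 = 3·1 + 0.
Working back up the chain: 1 = 10 − 3·3 = 10 − 3·(13 − 1·10) = −3·13 + 4·10 = −3·13 + 4·(23 − 1·13) = 4·23 − 7·13 = 4·23 − 7·(82 − 3·23) = −7·82 + 25·23 = −7·82 + 25·(105 − 1·82) = 25·105 − 32·82 = 25·105 − 32·(187 − 1·105) = −32·187 + 57·105 = −32·187 + 57·(292 − 1·187) = 57·292 − 89·187 = 57·292 − 89·(479 − 1·292) = −89·479 + 146·292. So 479·(-89) + 292·146 = 1.
Times 527: 479·(-46903) + 292·76942 = 527, so (-46903, 76942) solves it.
Shifting by a multiple of (292, −479) keeps it a solution: p = -46903 + 161·292 = 109, q = 76942 − 161·479 = -177.
Indeed 479·109 + 292·(-177) = 52211 − 51684 = 527.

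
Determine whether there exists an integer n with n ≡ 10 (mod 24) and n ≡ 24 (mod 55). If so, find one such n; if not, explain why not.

n = 1234

gcd(24, 55) = 1, so the Chinese Remainder Theorem guarantees exactly one residue class mod 1320 satisfying both.
Write n = 10 + 24t and require 10 + 24t ≡ 24 (mod 55), i.e. 24t ≡ 14 (mod 55).
To invert 24 modulo 55: 55 = 2·24 + 7, 24 = 3·7 + 3, 7 = 2·3 + 1, 3 = 3·1 + 0, and unwinding, 1 = 7 − 2·3 = 7 − 2·(24 − 3·7) = −2·24 + 7·7 = −2·24 + 7·(55 − 2·24) = 7·55 − 16·24. Thus 24⁻¹ ≡ -16 ≡ 39 (mod 55).
Therefore t ≡ 39·14 = 546 ≡ 51 (mod 55).
With t = 51: n = 10 + 24·51 = 1234.
Check: 1234 mod 24 = 10, 1234 mod 55 = 24. ✓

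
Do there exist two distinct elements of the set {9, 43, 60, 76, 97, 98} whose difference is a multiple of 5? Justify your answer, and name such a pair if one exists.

43 mod 5 = 3 and 98 mod 5 = 3, so 98 − 43 = 55 = 11·5.

Yes: 43 and 98.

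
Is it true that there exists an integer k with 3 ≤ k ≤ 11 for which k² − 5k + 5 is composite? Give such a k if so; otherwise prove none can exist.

k = 10

At k = 10: 10² − 5·10 + 5 = 55 = 5·11, which is composite.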